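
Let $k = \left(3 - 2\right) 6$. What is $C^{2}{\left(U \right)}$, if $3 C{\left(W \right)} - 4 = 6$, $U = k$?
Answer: $\frac{100}{9} \approx 11.111$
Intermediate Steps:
$k = 6$ ($k = 1 \cdot 6 = 6$)
$U = 6$
$C{\left(W \right)} = \frac{10}{3}$ ($C{\left(W \right)} = \frac{4}{3} + \frac{1}{3} \cdot 6 = \frac{4}{3} + 2 = \frac{10}{3}$)
$C^{2}{\left(U \right)} = \left(\frac{10}{3}\right)^{2} = \frac{100}{9}$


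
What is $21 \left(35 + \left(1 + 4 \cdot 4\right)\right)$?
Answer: $1092$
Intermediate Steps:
$21 \left(35 + \left(1 + 4 \cdot 4\right)\right) = 21 \left(35 + \left(1 + 16\right)\right) = 21 \left(35 + 17\right) = 21 \cdot 52 = 1092$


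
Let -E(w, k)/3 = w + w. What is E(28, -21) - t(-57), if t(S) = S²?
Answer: -3417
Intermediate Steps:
E(w, k) = -6*w (E(w, k) = -3*(w + w) = -6*w)
E(28, -21) - t(-57) = -6*28 - 1*(-57)² = -168 - 1*3249 = -168 - 3249 = -3417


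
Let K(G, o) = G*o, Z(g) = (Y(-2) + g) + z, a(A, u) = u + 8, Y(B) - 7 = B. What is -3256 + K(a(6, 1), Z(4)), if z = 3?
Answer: -3148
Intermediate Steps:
Y(B) = 7 + B
a(A, u) = 8 + u
Z(g) = 8 + g (Z(g) = ((7 - 2) + g) + 3 = (5 + g) + 3 = 8 + g)
-3256 + K(a(6, 1), Z(4)) = -3256 + (8 + 1)*(8 + 4) = -3256 + 9*12 = -3256 + 108 = -3148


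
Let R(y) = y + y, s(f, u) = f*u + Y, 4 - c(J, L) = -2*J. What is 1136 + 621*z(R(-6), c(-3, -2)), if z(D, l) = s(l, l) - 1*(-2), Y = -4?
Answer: 2378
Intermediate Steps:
c(J, L) = 4 + 2*J (c(J, L) = 4 - (-2)*J = 4 + 2*J)
s(f, u) = -4 + f*u (s(f, u) = f*u - 4 = -4 + f*u)
R(y) = 2*y
z(D, l) = -2 + l**2 (z(D, l) = (-4 + l*l) - 1*(-2) = (-4 + l**2) + 2 = -2 + l**2)
1136 + 621*z(R(-6), c(-3, -2)) = 1136 + 621*(-2 + (4 + 2*(-3))**2) = 1136 + 621*(-2 + (4 - 6)**2) = 1136 + 621*(-2 + (-2)**2) = 1136 + 621*(-2 + 4) = 1136 + 621*2 = 1136 + 1242 = 2378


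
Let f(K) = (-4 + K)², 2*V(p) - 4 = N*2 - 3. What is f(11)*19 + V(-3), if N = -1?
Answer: 1861/2 ≈ 930.50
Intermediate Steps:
V(p) = -½ (V(p) = 2 + (-1*2 - 3)/2 = 2 + (-2 - 3)/2 = 2 + (½)*(-5) = 2 - 5/2 = -½)
f(11)*19 + V(-3) = (-4 + 11)²*19 - ½ = 7²*19 - ½ = 49*19 - ½ = 931 - ½ = 1861/2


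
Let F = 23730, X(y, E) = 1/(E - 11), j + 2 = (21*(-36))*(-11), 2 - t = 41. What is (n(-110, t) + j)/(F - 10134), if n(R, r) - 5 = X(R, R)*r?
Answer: 167773/274186 ≈ 0.61189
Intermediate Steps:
t = -39 (t = 2 - 1*41 = 2 - 41 = -39)
j = 8314 (j = -2 + (21*(-36))*(-11) = -2 - 756*(-11) = -2 + 8316 = 8314)
X(y, E) = 1/(-11 + E)
n(R, r) = 5 + r/(-11 + R)
(n(-110, t) + j)/(F - 10134) = ((-55 - 39 + 5*(-110))/(-11 - 110) + 8314)/(23730 - 10134) = ((-55 - 39 - 550)/(-121) + 8314)/13596 = (-1/121*(-644) + 8314)*(1/13596) = (644/121 + 8314)*(1/13596) = (1006638/121)*(1/13596) = 167773/274186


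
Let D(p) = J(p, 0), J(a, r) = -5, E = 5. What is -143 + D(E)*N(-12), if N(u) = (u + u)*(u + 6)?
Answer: -863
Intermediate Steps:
D(p) = -5
N(u) = 2*u*(6 + u) (N(u) = (2*u)*(6 + u) = 2*u*(6 + u))
-143 + D(E)*N(-12) = -143 - 10*(-12)*(6 - 12) = -143 - 10*(-12)*(-6) = -143 - 5*144 = -143 - 720 = -863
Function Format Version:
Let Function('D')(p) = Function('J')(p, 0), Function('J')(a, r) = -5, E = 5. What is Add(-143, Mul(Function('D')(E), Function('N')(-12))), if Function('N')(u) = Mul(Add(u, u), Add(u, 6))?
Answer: -863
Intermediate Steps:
Function('D')(p) = -5
Function('N')(u) = Mul(2, u, Add(6, u)) (Function('N')(u) = Mul(Mul(2, u), Add(6, u)) = Mul(2, u, Add(6, u)))
Add(-143, Mul(Function('D')(E), Function('N')(-12))) = Add(-143, Mul(-5, Mul(2, -12, Add(6, -12)))) = Add(-143, Mul(-5, Mul(2, -12, -6))) = Add(-143, Mul(-5, 144)) = Add(-143, -720) = -863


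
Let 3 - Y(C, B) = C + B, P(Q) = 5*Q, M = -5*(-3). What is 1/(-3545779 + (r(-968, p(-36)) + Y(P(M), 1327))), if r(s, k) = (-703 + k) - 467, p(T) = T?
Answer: -1/3548384 ≈ -2.8182e-7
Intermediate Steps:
r(s, k) = -1170 + k
M = 15
Y(C, B) = 3 - B - C (Y(C, B) = 3 - (C + B) = 3 - (B + C) = 3 + (-B - C) = 3 - B - C)
1/(-3545779 + (r(-968, p(-36)) + Y(P(M), 1327))) = 1/(-3545779 + ((-1170 - 36) + (3 - 1*1327 - 5*15))) = 1/(-3545779 + (-1206 + (3 - 1327 - 1*75))) = 1/(-3545779 + (-1206 + (3 - 1327 - 75))) = 1/(-3545779 + (-1206 - 1399)) = 1/(-3545779 - 2605) = 1/(-3548384) = -1/3548384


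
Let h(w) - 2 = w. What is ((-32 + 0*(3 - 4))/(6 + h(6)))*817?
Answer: -13072/7 ≈ -1867.4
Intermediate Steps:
h(w) = 2 + w
((-32 + 0*(3 - 4))/(6 + h(6)))*817 = ((-32 + 0*(3 - 4))/(6 + (2 + 6)))*817 = ((-32 + 0*(-1))/(6 + 8))*817 = ((-32 + 0)/14)*817 = -32*1/14*817 = -16/7*817 = -13072/7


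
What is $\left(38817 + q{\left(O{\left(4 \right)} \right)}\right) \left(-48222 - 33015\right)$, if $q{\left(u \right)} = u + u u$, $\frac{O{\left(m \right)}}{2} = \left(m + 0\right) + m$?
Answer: $-3175473093$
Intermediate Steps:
$O{\left(m \right)} = 4 m$ ($O{\left(m \right)} = 2 \left(\left(m + 0\right) + m\right) = 2 \left(m + m\right) = 2 \cdot 2 m = 4 m$)
$q{\left(u \right)} = u + u^{2}$
$\left(38817 + q{\left(O{\left(4 \right)} \right)}\right) \left(-48222 - 33015\right) = \left(38817 + 4 \cdot 4 \left(1 + 4 \cdot 4\right)\right) \left(-48222 - 33015\right) = \left(38817 + 16 \left(1 + 16\right)\right) \left(-81237\right) = \left(38817 + 16 \cdot 17\right) \left(-81237\right) = \left(38817 + 272\right) \left(-81237\right) = 39089 \left(-81237\right) = -3175473093$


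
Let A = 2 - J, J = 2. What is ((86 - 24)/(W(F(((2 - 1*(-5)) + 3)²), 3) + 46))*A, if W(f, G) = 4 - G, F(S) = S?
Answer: 0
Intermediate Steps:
A = 0 (A = 2 - 1*2 = 2 - 2 = 0)
((86 - 24)/(W(F(((2 - 1*(-5)) + 3)²), 3) + 46))*A = ((86 - 24)/((4 - 1*3) + 46))*0 = (62/((4 - 3) + 46))*0 = (62/(1 + 46))*0 = (62/47)*0 = 0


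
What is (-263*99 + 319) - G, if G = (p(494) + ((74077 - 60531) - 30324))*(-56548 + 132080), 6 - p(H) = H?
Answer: 1304109794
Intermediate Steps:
p(H) = 6 - H
G = -1304135512 (G = ((6 - 1*494) + ((74077 - 60531) - 30324))*(-56548 + 132080) = ((6 - 494) + (13546 - 30324))*75532 = (-488 - 16778)*75532 = -17266*75532 = -1304135512)
(-263*99 + 319) - G = (-263*99 + 319) - 1*(-1304135512) = (-26037 + 319) + 1304135512 = -25718 + 1304135512 = 1304109794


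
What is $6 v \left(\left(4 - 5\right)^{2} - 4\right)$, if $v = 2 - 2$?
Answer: $0$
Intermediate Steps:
$v = 0$ ($v = 2 - 2 = 0$)
$6 v \left(\left(4 - 5\right)^{2} - 4\right) = 6 \cdot 0 \left(\left(4 - 5\right)^{2} - 4\right) = 0 \left(\left(-1\right)^{2} - 4\right) = 0 \left(1 - 4\right) = 0 \left(-3\right) = 0$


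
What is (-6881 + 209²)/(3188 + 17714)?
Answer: 18400/10451 ≈ 1.7606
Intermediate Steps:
(-6881 + 209²)/(3188 + 17714) = (-6881 + 43681)/20902 = 36800*(1/20902) = 18400/10451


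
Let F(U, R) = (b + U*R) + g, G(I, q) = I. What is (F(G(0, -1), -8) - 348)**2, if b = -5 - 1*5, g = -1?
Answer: 128881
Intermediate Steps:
b = -10 (b = -5 - 5 = -10)
F(U, R) = -11 + R*U (F(U, R) = (-10 + U*R) - 1 = (-10 + R*U) - 1 = -11 + R*U)
(F(G(0, -1), -8) - 348)**2 = ((-11 - 8*0) - 348)**2 = ((-11 + 0) - 348)**2 = (-11 - 348)**2 = (-359)**2 = 128881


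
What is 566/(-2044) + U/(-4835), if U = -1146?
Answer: -197093/4941370 ≈ -0.039886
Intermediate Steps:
566/(-2044) + U/(-4835) = 566/(-2044) - 1146/(-4835) = 566*(-1/2044) - 1146*(-1/4835) = -283/1022 + 1146/4835 = -197093/4941370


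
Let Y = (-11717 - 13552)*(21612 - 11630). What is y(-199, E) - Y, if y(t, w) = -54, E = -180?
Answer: 252235104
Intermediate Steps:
Y = -252235158 (Y = -25269*9982 = -252235158)
y(-199, E) - Y = -54 - 1*(-252235158) = -54 + 252235158 = 252235104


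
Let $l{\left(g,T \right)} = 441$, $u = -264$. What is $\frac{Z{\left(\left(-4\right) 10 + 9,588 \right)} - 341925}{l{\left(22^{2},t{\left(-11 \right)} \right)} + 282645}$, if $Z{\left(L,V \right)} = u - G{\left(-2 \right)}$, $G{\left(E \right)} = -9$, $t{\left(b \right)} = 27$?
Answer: $- \frac{19010}{15727} \approx -1.2087$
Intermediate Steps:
$Z{\left(L,V \right)} = -255$ ($Z{\left(L,V \right)} = -264 - -9 = -264 + 9 = -255$)
$\frac{Z{\left(\left(-4\right) 10 + 9,588 \right)} - 341925}{l{\left(22^{2},t{\left(-11 \right)} \right)} + 282645} = \frac{-255 - 341925}{441 + 282645} = - \frac{342180}{283086} = \left(-342180\right) \frac{1}{283086} = - \frac{19010}{15727}$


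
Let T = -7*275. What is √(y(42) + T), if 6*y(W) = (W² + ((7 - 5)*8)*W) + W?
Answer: 6*I*√42 ≈ 38.884*I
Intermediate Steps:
y(W) = W²/6 + 17*W/6 (y(W) = ((W² + ((7 - 5)*8)*W) + W)/6 = ((W² + (2*8)*W) + W)/6 = ((W² + 16*W) + W)/6 = (W² + 17*W)/6 = W²/6 + 17*W/6)
T = -1925
√(y(42) + T) = √((⅙)*42*(17 + 42) - 1925) = √((⅙)*42*59 - 1925) = √(413 - 1925) = √(-1512) = 6*I*√42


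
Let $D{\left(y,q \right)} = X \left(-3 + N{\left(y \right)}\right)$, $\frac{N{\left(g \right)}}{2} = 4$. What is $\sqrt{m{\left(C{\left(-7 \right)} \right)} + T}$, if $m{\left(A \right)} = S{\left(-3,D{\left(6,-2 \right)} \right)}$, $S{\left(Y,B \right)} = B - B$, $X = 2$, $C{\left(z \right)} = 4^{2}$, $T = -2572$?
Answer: $2 i \sqrt{643} \approx 50.715 i$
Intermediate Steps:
$N{\left(g \right)} = 8$ ($N{\left(g \right)} = 2 \cdot 4 = 8$)
$C{\left(z \right)} = 16$
$D{\left(y,q \right)} = 10$ ($D{\left(y,q \right)} = 2 \left(-3 + 8\right) = 2 \cdot 5 = 10$)
$S{\left(Y,B \right)} = 0$
$m{\left(A \right)} = 0$
$\sqrt{m{\left(C{\left(-7 \right)} \right)} + T} = \sqrt{0 - 2572} = \sqrt{-2572} = 2 i \sqrt{643}$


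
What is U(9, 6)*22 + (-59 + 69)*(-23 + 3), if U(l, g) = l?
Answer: -2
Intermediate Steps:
U(9, 6)*22 + (-59 + 69)*(-23 + 3) = 9*22 + (-59 + 69)*(-23 + 3) = 198 + 10*(-20) = 198 - 200 = -2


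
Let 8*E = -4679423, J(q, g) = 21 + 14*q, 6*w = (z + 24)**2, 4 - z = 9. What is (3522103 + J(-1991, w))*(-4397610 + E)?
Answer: -69640931878875/4 ≈ -1.7410e+13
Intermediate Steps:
z = -5 (z = 4 - 1*9 = 4 - 9 = -5)
w = 361/6 (w = (-5 + 24)**2/6 = (1/6)*19**2 = (1/6)*361 = 361/6 ≈ 60.167)
E = -4679423/8 (E = (1/8)*(-4679423) = -4679423/8 ≈ -5.8493e+5)
(3522103 + J(-1991, w))*(-4397610 + E) = (3522103 + (21 + 14*(-1991)))*(-4397610 - 4679423/8) = (3522103 + (21 - 27874))*(-39860303/8) = (3522103 - 27853)*(-39860303/8) = 3494250*(-39860303/8) = -69640931878875/4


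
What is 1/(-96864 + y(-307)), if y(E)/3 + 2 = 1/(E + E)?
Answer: -614/59478183 ≈ -1.0323e-5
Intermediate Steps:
y(E) = -6 + 3/(2*E) (y(E) = -6 + 3/(E + E) = -6 + 3/((2*E)) = -6 + 3*(1/(2*E)) = -6 + 3/(2*E))
1/(-96864 + y(-307)) = 1/(-96864 + (-6 + (3/2)/(-307))) = 1/(-96864 + (-6 + (3/2)*(-1/307))) = 1/(-96864 + (-6 - 3/614)) = 1/(-96864 - 3687/614) = 1/(-59478183/614) = -614/59478183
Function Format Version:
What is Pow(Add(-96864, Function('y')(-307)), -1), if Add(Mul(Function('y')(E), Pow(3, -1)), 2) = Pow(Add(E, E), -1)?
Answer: Rational(-614, 59478183) ≈ -1.0323e-5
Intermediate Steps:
Function('y')(E) = Add(-6, Mul(Rational(3, 2), Pow(E, -1))) (Function('y')(E) = Add(-6, Mul(3, Pow(Add(E, E), -1))) = Add(-6, Mul(3, Pow(Mul(2, E), -1))) = Add(-6, Mul(3, Mul(Rational(1, 2), Pow(E, -1)))) = Add(-6, Mul(Rational(3, 2), Pow(E, -1))))
Pow(Add(-96864, Function('y')(-307)), -1) = Pow(Add(-96864, Add(-6, Mul(Rational(3, 2), Pow(-307, -1)))), -1) = Pow(Add(-96864, Add(-6, Mul(Rational(3, 2), Rational(-1, 307)))), -1) = Pow(Add(-96864, Add(-6, Rational(-3, 614))), -1) = Pow(Add(-96864, Rational(-3687, 614)), -1) = Pow(Rational(-59478183, 614), -1) = Rational(-614, 59478183)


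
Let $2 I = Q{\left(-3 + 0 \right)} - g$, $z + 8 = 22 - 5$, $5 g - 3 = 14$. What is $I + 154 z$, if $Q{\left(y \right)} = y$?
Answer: $\frac{6914}{5} \approx 1382.8$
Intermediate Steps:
$g = \frac{17}{5}$ ($g = \frac{3}{5} + \frac{1}{5} \cdot 14 = \frac{3}{5} + \frac{14}{5} = \frac{17}{5} \approx 3.4$)
$z = 9$ ($z = -8 + \left(22 - 5\right) = -8 + 17 = 9$)
$I = - \frac{16}{5}$ ($I = \frac{\left(-3 + 0\right) - \frac{17}{5}}{2} = \frac{-3 - \frac{17}{5}}{2} = \frac{1}{2} \left(- \frac{32}{5}\right) = - \frac{16}{5} \approx -3.2$)
$I + 154 z = - \frac{16}{5} + 154 \cdot 9 = - \frac{16}{5} + 1386 = \frac{6914}{5}$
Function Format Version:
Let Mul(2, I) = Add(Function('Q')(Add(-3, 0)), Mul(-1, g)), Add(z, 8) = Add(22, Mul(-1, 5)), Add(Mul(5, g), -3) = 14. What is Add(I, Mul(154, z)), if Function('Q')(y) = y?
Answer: Rational(6914, 5) ≈ 1382.8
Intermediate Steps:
g = Rational(17, 5) (g = Add(Rational(3, 5), Mul(Rational(1, 5), 14)) = Add(Rational(3, 5), Rational(14, 5)) = Rational(17, 5) ≈ 3.4000)
z = 9 (z = Add(-8, Add(22, Mul(-1, 5))) = Add(-8, Add(22, -5)) = Add(-8, 17) = 9)
I = Rational(-16, 5) (I = Mul(Rational(1, 2), Add(Add(-3, 0), Mul(-1, Rational(17, 5)))) = Mul(Rational(1, 2), Add(-3, Rational(-17, 5))) = Mul(Rational(1, 2), Rational(-32, 5)) = Rational(-16, 5) ≈ -3.2000)
Add(I, Mul(154, z)) = Add(Rational(-16, 5), Mul(154, 9)) = Add(Rational(-16, 5), 1386) = Rational(6914, 5)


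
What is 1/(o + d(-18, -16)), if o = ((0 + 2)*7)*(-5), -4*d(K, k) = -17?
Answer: -4/263 ≈ -0.015209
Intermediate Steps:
d(K, k) = 17/4 (d(K, k) = -¼*(-17) = 17/4)
o = -70 (o = (2*7)*(-5) = 14*(-5) = -70)
1/(o + d(-18, -16)) = 1/(-70 + 17/4) = 1/(-263/4) = -4/263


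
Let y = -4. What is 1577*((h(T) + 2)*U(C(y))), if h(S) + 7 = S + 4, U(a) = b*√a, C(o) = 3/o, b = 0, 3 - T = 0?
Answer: 0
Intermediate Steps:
T = 3 (T = 3 - 1*0 = 3 + 0 = 3)
U(a) = 0 (U(a) = 0*√a = 0)
h(S) = -3 + S (h(S) = -7 + (S + 4) = -7 + (4 + S) = -3 + S)
1577*((h(T) + 2)*U(C(y))) = 1577*(((-3 + 3) + 2)*0) = 1577*((0 + 2)*0) = 1577*(2*0) = 1577*0 = 0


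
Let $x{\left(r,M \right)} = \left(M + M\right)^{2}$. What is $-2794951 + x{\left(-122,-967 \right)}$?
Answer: $945405$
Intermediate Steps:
$x{\left(r,M \right)} = 4 M^{2}$ ($x{\left(r,M \right)} = \left(2 M\right)^{2} = 4 M^{2}$)
$-2794951 + x{\left(-122,-967 \right)} = -2794951 + 4 \left(-967\right)^{2} = -2794951 + 4 \cdot 935089 = -2794951 + 3740356 = 945405$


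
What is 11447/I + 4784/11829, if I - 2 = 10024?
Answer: 61123649/39532518 ≈ 1.5462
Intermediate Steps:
I = 10026 (I = 2 + 10024 = 10026)
11447/I + 4784/11829 = 11447/10026 + 4784/11829 = 61123649/39532518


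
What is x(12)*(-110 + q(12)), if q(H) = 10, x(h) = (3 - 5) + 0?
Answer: 200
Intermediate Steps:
x(h) = -2 (x(h) = -2 + 0 = -2)
x(12)*(-110 + q(12)) = -2*(-110 + 10) = -2*(-100) = 200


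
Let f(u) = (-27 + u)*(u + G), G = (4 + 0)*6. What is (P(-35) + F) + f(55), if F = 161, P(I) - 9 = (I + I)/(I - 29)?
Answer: 76259/32 ≈ 2383.1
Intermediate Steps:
G = 24 (G = 4*6 = 24)
P(I) = 9 + 2*I/(-29 + I) (P(I) = 9 + (I + I)/(I - 29) = 9 + (2*I)/(-29 + I) = 9 + 2*I/(-29 + I))
f(u) = (-27 + u)*(24 + u) (f(u) = (-27 + u)*(u + 24) = (-27 + u)*(24 + u))
(P(-35) + F) + f(55) = ((-261 + 11*(-35))/(-29 - 35) + 161) + (-648 + 55² - 3*55) = ((-261 - 385)/(-64) + 161) + (-648 + 3025 - 165) = (-1/64*(-646) + 161) + 2212 = (323/32 + 161) + 2212 = 5475/32 + 2212 = 76259/32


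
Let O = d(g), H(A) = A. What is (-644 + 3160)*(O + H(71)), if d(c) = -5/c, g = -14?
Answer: 1256742/7 ≈ 1.7953e+5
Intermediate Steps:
O = 5/14 (O = -5/(-14) = -5*(-1/14) = 5/14 ≈ 0.35714)
(-644 + 3160)*(O + H(71)) = (-644 + 3160)*(5/14 + 71) = 2516*(999/14) = 1256742/7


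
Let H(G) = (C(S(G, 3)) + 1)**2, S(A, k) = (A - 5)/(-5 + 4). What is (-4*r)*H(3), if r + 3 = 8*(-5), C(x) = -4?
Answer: 1548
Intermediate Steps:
S(A, k) = 5 - A (S(A, k) = (-5 + A)/(-1) = (-5 + A)*(-1) = 5 - A)
r = -43 (r = -3 + 8*(-5) = -3 - 40 = -43)
H(G) = 9 (H(G) = (-4 + 1)**2 = (-3)**2 = 9)
(-4*r)*H(3) = -4*(-43)*9 = 172*9 = 1548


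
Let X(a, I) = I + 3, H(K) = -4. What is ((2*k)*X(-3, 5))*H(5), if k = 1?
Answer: -64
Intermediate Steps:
X(a, I) = 3 + I
((2*k)*X(-3, 5))*H(5) = ((2*1)*(3 + 5))*(-4) = (2*8)*(-4) = 16*(-4) = -64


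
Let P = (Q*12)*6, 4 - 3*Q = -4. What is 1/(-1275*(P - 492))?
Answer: 1/382500 ≈ 2.6144e-6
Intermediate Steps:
Q = 8/3 (Q = 4/3 - ⅓*(-4) = 4/3 + 4/3 = 8/3 ≈ 2.6667)
P = 192 (P = ((8/3)*12)*6 = 32*6 = 192)
1/(-1275*(P - 492)) = 1/(-1275*(192 - 492)) = 1/(-1275*(-300)) = 1/382500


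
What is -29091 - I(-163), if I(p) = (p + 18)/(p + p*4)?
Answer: -4741862/163 ≈ -29091.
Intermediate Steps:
I(p) = (18 + p)/(5*p) (I(p) = (18 + p)/(p + 4*p) = (18 + p)/((5*p)) = (18 + p)*(1/(5*p)) = (18 + p)/(5*p))
-29091 - I(-163) = -29091 - (18 - 163)/(5*(-163)) = -29091 - (-1)*(-145)/(5*163) = -29091 - 1*29/163 = -29091 - 29/163 = -4741862/163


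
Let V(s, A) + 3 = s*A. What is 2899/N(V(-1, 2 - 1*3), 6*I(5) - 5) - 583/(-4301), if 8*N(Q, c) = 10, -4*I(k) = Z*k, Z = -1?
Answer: 4534301/1955 ≈ 2319.3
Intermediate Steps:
V(s, A) = -3 + A*s (V(s, A) = -3 + s*A = -3 + A*s)
I(k) = k/4 (I(k) = -(-1)*k/4 = k/4)
N(Q, c) = 5/4 (N(Q, c) = (⅛)*10 = 5/4)
2899/N(V(-1, 2 - 1*3), 6*I(5) - 5) - 583/(-4301) = 2899/(5/4) - 583/(-4301) = 2899*(⅘) - 583*(-1/4301) = 11596/5 + 53/391 = 4534301/1955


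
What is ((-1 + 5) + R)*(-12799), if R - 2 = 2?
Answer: -102392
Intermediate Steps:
R = 4 (R = 2 + 2 = 4)
((-1 + 5) + R)*(-12799) = ((-1 + 5) + 4)*(-12799) = (4 + 4)*(-12799) = 8*(-12799) = -102392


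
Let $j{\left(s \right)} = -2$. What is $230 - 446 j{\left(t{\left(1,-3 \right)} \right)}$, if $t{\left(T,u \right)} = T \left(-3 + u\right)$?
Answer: $1122$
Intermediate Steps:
$230 - 446 j{\left(t{\left(1,-3 \right)} \right)} = 230 - -892 = 230 + 892 = 1122$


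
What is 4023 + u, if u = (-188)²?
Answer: 39367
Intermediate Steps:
u = 35344
4023 + u = 4023 + 35344 = 39367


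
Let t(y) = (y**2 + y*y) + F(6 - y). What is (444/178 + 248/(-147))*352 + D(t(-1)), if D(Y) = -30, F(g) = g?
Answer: 3325334/13083 ≈ 254.17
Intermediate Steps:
t(y) = 6 - y + 2*y**2 (t(y) = (y**2 + y*y) + (6 - y) = (y**2 + y**2) + (6 - y) = 2*y**2 + (6 - y) = 6 - y + 2*y**2)
(444/178 + 248/(-147))*352 + D(t(-1)) = (444/178 + 248/(-147))*352 - 30 = (444*(1/178) + 248*(-1/147))*352 - 30 = (222/89 - 248/147)*352 - 30 = (10562/13083)*352 - 30 = 3717824/13083 - 30 = 3325334/13083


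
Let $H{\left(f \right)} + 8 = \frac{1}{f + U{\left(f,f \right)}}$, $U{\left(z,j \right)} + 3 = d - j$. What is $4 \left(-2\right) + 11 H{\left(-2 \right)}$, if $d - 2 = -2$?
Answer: $- \frac{299}{3} \approx -99.667$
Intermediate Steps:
$d = 0$ ($d = 2 - 2 = 0$)
$U{\left(z,j \right)} = -3 - j$ ($U{\left(z,j \right)} = -3 + \left(0 - j\right) = -3 - j$)
$H{\left(f \right)} = - \frac{25}{3}$ ($H{\left(f \right)} = -8 + \frac{1}{f - \left(3 + f\right)} = -8 + \frac{1}{-3} = -8 - \frac{1}{3} = - \frac{25}{3}$)
$4 \left(-2\right) + 11 H{\left(-2 \right)} = 4 \left(-2\right) + 11 \left(- \frac{25}{3}\right) = -8 - \frac{275}{3} = - \frac{299}{3}$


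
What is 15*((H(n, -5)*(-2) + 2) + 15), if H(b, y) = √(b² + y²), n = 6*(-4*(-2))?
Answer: 255 - 30*√2329 ≈ -1192.8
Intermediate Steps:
n = 48 (n = 6*8 = 48)
15*((H(n, -5)*(-2) + 2) + 15) = 15*((√(48² + (-5)²)*(-2) + 2) + 15) = 15*((√(2304 + 25)*(-2) + 2) + 15) = 15*((√2329*(-2) + 2) + 15) = 15*((-2*√2329 + 2) + 15) = 15*((2 - 2*√2329) + 15) = 15*(17 - 2*√2329) = 255 - 30*√2329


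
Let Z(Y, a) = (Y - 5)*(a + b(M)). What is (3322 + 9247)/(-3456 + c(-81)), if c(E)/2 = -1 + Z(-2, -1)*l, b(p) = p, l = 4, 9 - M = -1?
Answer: -12569/3962 ≈ -3.1724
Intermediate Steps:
M = 10 (M = 9 - 1*(-1) = 9 + 1 = 10)
Z(Y, a) = (-5 + Y)*(10 + a) (Z(Y, a) = (Y - 5)*(a + 10) = (-5 + Y)*(10 + a))
c(E) = -506 (c(E) = 2*(-1 + (-50 - 5*(-1) + 10*(-2) - 2*(-1))*4) = 2*(-1 + (-50 + 5 - 20 + 2)*4) = 2*(-1 - 63*4) = 2*(-1 - 252) = 2*(-253) = -506)
(3322 + 9247)/(-3456 + c(-81)) = (3322 + 9247)/(-3456 - 506) = 12569/(-3962) = 12569*(-1/3962) = -12569/3962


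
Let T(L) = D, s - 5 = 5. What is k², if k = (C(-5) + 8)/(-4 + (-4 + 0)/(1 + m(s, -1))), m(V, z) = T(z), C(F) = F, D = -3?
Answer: 9/4 ≈ 2.2500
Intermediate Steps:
s = 10 (s = 5 + 5 = 10)
T(L) = -3
m(V, z) = -3
k = -3/2 (k = (-5 + 8)/(-4 + (-4 + 0)/(1 - 3)) = 3/(-4 - 4/(-2)) = 3/(-4 - 4*(-½)) = 3/(-4 + 2) = 3/(-2) = 3*(-½) = -3/2 ≈ -1.5000)
k² = (-3/2)² = 9/4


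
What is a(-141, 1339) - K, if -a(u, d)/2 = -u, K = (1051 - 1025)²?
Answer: -958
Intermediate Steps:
K = 676 (K = 26² = 676)
a(u, d) = 2*u (a(u, d) = -(-2)*u = 2*u)
a(-141, 1339) - K = 2*(-141) - 1*676 = -282 - 676 = -958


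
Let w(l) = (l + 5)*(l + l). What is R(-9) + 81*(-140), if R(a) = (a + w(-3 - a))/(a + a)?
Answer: -68081/6 ≈ -11347.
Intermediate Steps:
w(l) = 2*l*(5 + l) (w(l) = (5 + l)*(2*l) = 2*l*(5 + l))
R(a) = (a + 2*(-3 - a)*(2 - a))/(2*a) (R(a) = (a + 2*(-3 - a)*(5 + (-3 - a)))/(a + a) = (a + 2*(-3 - a)*(2 - a))/((2*a)) = (a + 2*(-3 - a)*(2 - a))*(1/(2*a)) = (a + 2*(-3 - a)*(2 - a))/(2*a))
R(-9) + 81*(-140) = (3/2 - 9 - 6/(-9)) + 81*(-140) = (3/2 - 9 - 6*(-⅑)) - 11340 = (3/2 - 9 + ⅔) - 11340 = -41/6 - 11340 = -68081/6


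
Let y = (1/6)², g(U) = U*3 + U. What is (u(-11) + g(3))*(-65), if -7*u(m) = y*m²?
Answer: -188695/252 ≈ -748.79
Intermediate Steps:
g(U) = 4*U (g(U) = 3*U + U = 4*U)
y = 1/36 (y = (⅙)² = 1/36 ≈ 0.027778)
u(m) = -m²/252
(u(-11) + g(3))*(-65) = (-1/252*(-11)² + 4*3)*(-65) = (-1/252*121 + 12)*(-65) = (-121/252 + 12)*(-65) = (2903/252)*(-65) = -188695/252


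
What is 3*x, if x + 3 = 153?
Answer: 450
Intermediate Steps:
x = 150 (x = -3 + 153 = 150)
3*x = 3*150 = 450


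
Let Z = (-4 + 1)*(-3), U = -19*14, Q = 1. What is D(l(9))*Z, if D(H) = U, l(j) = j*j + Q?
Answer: -2394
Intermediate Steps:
l(j) = 1 + j² (l(j) = j*j + 1 = j² + 1 = 1 + j²)
U = -266
D(H) = -266
Z = 9 (Z = -3*(-3) = 9)
D(l(9))*Z = -266*9 = -2394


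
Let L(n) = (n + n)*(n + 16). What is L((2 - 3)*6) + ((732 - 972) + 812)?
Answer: 452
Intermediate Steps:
L(n) = 2*n*(16 + n) (L(n) = (2*n)*(16 + n) = 2*n*(16 + n))
L((2 - 3)*6) + ((732 - 972) + 812) = 2*((2 - 3)*6)*(16 + (2 - 3)*6) + ((732 - 972) + 812) = 2*(-1*6)*(16 - 1*6) + (-240 + 812) = 2*(-6)*(16 - 6) + 572 = 2*(-6)*10 + 572 = -120 + 572 = 452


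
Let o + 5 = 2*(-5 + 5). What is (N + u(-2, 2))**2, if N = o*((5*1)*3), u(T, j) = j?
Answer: 5329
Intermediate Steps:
o = -5 (o = -5 + 2*(-5 + 5) = -5 + 2*0 = -5 + 0 = -5)
N = -75 (N = -5*5*1*3 = -25*3 = -5*15 = -75)
(N + u(-2, 2))**2 = (-75 + 2)**2 = (-73)**2 = 5329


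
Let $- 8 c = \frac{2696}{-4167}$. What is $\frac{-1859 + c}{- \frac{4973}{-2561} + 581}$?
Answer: $- \frac{9918901538}{3110486319} \approx -3.1889$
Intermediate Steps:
$c = \frac{337}{4167}$ ($c = - \frac{2696 \frac{1}{-4167}}{8} = - \frac{2696 \left(- \frac{1}{4167}\right)}{8} = \left(- \frac{1}{8}\right) \left(- \frac{2696}{4167}\right) = \frac{337}{4167} \approx 0.080873$)
$\frac{-1859 + c}{- \frac{4973}{-2561} + 581} = \frac{-1859 + \frac{337}{4167}}{- \frac{4973}{-2561} + 581} = - \frac{7746116}{4167 \left(\left(-4973\right) \left(- \frac{1}{2561}\right) + 581\right)} = - \frac{7746116}{4167 \left(\frac{4973}{2561} + 581\right)} = - \frac{7746116}{4167 \cdot \frac{1492914}{2561}} = \left(- \frac{7746116}{4167}\right) \frac{2561}{1492914} = - \frac{9918901538}{3110486319}$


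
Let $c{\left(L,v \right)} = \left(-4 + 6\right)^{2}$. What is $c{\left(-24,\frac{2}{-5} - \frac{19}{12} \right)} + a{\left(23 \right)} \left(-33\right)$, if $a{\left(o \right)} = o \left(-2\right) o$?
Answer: $34918$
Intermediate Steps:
$c{\left(L,v \right)} = 4$ ($c{\left(L,v \right)} = 2^{2} = 4$)
$a{\left(o \right)} = - 2 o^{2}$ ($a{\left(o \right)} = - 2 o o = - 2 o^{2}$)
$c{\left(-24,\frac{2}{-5} - \frac{19}{12} \right)} + a{\left(23 \right)} \left(-33\right) = 4 + - 2 \cdot 23^{2} \left(-33\right) = 4 + \left(-2\right) 529 \left(-33\right) = 4 - -34914 = 4 + 34914 = 34918$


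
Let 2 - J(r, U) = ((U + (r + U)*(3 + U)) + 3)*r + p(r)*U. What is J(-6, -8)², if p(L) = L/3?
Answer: 141376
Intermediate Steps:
p(L) = L/3 (p(L) = L*(⅓) = L/3)
J(r, U) = 2 - r*(3 + U + (3 + U)*(U + r)) - U*r/3 (J(r, U) = 2 - (((U + (r + U)*(3 + U)) + 3)*r + (r/3)*U) = 2 - (((U + (U + r)*(3 + U)) + 3)*r + U*r/3) = 2 - (((U + (3 + U)*(U + r)) + 3)*r + U*r/3) = 2 - ((3 + U + (3 + U)*(U + r))*r + U*r/3) = 2 - (r*(3 + U + (3 + U)*(U + r)) + U*r/3) = 2 + (-r*(3 + U + (3 + U)*(U + r)) - U*r/3) = 2 - r*(3 + U + (3 + U)*(U + r)) - U*r/3)
J(-6, -8)² = (2 - 3*(-6) - 3*(-6)² - 1*(-8)*(-6)² - 1*(-6)*(-8)² - 13/3*(-8)*(-6))² = (2 + 18 - 3*36 - 1*(-8)*36 - 1*(-6)*64 - 208)² = (2 + 18 - 108 + 288 + 384 - 208)² = 376² = 141376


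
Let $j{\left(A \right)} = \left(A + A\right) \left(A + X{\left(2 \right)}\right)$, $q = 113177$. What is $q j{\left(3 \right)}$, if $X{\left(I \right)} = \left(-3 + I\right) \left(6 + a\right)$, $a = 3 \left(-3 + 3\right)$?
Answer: $-2037186$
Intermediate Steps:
$a = 0$ ($a = 3 \cdot 0 = 0$)
$X{\left(I \right)} = -18 + 6 I$ ($X{\left(I \right)} = \left(-3 + I\right) \left(6 + 0\right) = \left(-3 + I\right) 6 = -18 + 6 I$)
$j{\left(A \right)} = 2 A \left(-6 + A\right)$ ($j{\left(A \right)} = \left(A + A\right) \left(A + \left(-18 + 6 \cdot 2\right)\right) = 2 A \left(A + \left(-18 + 12\right)\right) = 2 A \left(A - 6\right) = 2 A \left(-6 + A\right)$)
$q j{\left(3 \right)} = 113177 \cdot 2 \cdot 3 \left(-6 + 3\right) = 113177 \cdot 2 \cdot 3 \left(-3\right) = 113177 \left(-18\right) = -2037186$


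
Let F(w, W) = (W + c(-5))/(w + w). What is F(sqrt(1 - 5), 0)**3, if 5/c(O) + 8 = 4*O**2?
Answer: 125*I/49836032 ≈ 2.5082e-6*I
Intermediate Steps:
c(O) = 5/(-8 + 4*O**2)
F(w, W) = (5/92 + W)/(2*w) (F(w, W) = (W + 5/(4*(-2 + (-5)**2)))/(w + w) = (W + 5/(4*(-2 + 25)))/((2*w)) = (W + (5/4)/23)*(1/(2*w)) = (W + (5/4)*(1/23))*(1/(2*w)) = (W + 5/92)*(1/(2*w)) = (5/92 + W)*(1/(2*w)) = (5/92 + W)/(2*w))
F(sqrt(1 - 5), 0)**3 = ((5 + 92*0)/(184*(sqrt(1 - 5))))**3 = ((5 + 0)/(184*(sqrt(-4))))**3 = ((1/184)*5/(2*I))**3 = ((1/184)*(-I/2)*5)**3 = (-5*I/368)**3 = 125*I/49836032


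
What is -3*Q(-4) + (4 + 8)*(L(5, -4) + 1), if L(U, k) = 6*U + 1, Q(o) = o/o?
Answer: 381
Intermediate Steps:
Q(o) = 1
L(U, k) = 1 + 6*U
-3*Q(-4) + (4 + 8)*(L(5, -4) + 1) = -3*1 + (4 + 8)*((1 + 6*5) + 1) = -3 + 12*((1 + 30) + 1) = -3 + 12*(31 + 1) = -3 + 12*32 = -3 + 384 = 381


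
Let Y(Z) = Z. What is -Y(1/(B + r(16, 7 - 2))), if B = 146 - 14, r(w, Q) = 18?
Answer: -1/150 ≈ -0.0066667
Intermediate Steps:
B = 132
-Y(1/(B + r(16, 7 - 2))) = -1/(132 + 18) = -1/150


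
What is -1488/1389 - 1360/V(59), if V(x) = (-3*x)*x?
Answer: -4550048/4835109 ≈ -0.94104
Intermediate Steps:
V(x) = -3*x²
-1488/1389 - 1360/V(59) = -1488/1389 - 1360/((-3*59²)) = -1488*1/1389 - 1360/((-3*3481)) = -496/463 - 1360/(-10443) = -496/463 - 1360*(-1/10443) = -496/463 + 1360/10443 = -4550048/4835109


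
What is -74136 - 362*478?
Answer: -247172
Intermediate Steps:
-74136 - 362*478 = -74136 - 1*173036 = -74136 - 173036 = -247172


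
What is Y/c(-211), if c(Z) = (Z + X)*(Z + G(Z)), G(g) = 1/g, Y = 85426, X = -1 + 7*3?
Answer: 9012443/4251851 ≈ 2.1197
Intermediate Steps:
X = 20 (X = -1 + 21 = 20)
c(Z) = (20 + Z)*(Z + 1/Z) (c(Z) = (Z + 20)*(Z + 1/Z) = (20 + Z)*(Z + 1/Z))
Y/c(-211) = 85426/(1 + (-211)**2 + 20*(-211) + 20/(-211)) = 85426/(1 + 44521 - 4220 + 20*(-1/211)) = 85426/(1 + 44521 - 4220 - 20/211) = 85426/(8503702/211) = 85426*(211/8503702) = 9012443/4251851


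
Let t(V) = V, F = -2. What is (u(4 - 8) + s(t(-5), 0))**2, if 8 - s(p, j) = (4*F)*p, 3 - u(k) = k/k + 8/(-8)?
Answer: 841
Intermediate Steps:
u(k) = 3 (u(k) = 3 - (k/k + 8/(-8)) = 3 - (1 + 8*(-1/8)) = 3 - (1 - 1) = 3 - 1*0 = 3 + 0 = 3)
s(p, j) = 8 + 8*p (s(p, j) = 8 - 4*(-2)*p = 8 - (-8)*p = 8 + 8*p)
(u(4 - 8) + s(t(-5), 0))**2 = (3 + (8 + 8*(-5)))**2 = (3 + (8 - 40))**2 = (3 - 32)**2 = (-29)**2 = 841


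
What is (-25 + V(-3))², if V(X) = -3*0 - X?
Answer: 484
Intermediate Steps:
V(X) = -X (V(X) = 0 - X = -X)
(-25 + V(-3))² = (-25 - 1*(-3))² = (-25 + 3)² = (-22)² = 484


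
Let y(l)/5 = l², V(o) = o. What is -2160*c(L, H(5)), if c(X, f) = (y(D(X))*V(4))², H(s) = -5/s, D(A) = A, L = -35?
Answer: -1296540000000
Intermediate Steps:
y(l) = 5*l²
c(X, f) = 400*X⁴ (c(X, f) = ((5*X²)*4)² = (20*X²)² = 400*X⁴)
-2160*c(L, H(5)) = -864000*(-35)⁴ = -864000*1500625 = -2160*600250000 = -1296540000000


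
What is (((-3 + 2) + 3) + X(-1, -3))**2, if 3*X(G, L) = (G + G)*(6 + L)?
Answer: 0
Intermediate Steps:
X(G, L) = 2*G*(6 + L)/3 (X(G, L) = ((G + G)*(6 + L))/3 = ((2*G)*(6 + L))/3 = (2*G*(6 + L))/3 = 2*G*(6 + L)/3)
(((-3 + 2) + 3) + X(-1, -3))**2 = (((-3 + 2) + 3) + (2/3)*(-1)*(6 - 3))**2 = ((-1 + 3) + (2/3)*(-1)*3)**2 = (2 - 2)**2 = 0**2 = 0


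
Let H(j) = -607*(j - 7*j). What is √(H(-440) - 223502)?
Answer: I*√1825982 ≈ 1351.3*I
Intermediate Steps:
H(j) = 3642*j (H(j) = -(-3642)*j = 3642*j)
√(H(-440) - 223502) = √(3642*(-440) - 223502) = √(-1602480 - 223502) = √(-1825982) = I*√1825982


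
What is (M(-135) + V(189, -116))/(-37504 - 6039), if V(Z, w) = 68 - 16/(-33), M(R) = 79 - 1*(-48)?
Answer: -6451/1436919 ≈ -0.0044895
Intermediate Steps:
M(R) = 127 (M(R) = 79 + 48 = 127)
V(Z, w) = 2260/33 (V(Z, w) = 68 - 16*(-1/33) = 68 + 16/33 = 2260/33)
(M(-135) + V(189, -116))/(-37504 - 6039) = (127 + 2260/33)/(-37504 - 6039) = (6451/33)/(-43543) = (6451/33)*(-1/43543) = -6451/1436919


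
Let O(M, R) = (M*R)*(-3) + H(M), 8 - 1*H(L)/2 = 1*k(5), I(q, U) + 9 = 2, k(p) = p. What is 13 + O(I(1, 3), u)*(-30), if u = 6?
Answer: -3947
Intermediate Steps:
I(q, U) = -7 (I(q, U) = -9 + 2 = -7)
H(L) = 6 (H(L) = 16 - 2*5 = 16 - 10 = 6)
O(M, R) = 6 - 3*M*R (O(M, R) = (M*R)*(-3) + 6 = -3*M*R + 6 = 6 - 3*M*R)
13 + O(I(1, 3), u)*(-30) = 13 + (6 - 3*(-7)*6)*(-30) = 13 + (6 + 126)*(-30) = 13 + 132*(-30) = 13 - 3960 = -3947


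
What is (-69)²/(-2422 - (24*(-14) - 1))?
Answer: -1587/695 ≈ -2.2835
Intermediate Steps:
(-69)²/(-2422 - (24*(-14) - 1)) = 4761/(-2422 - (-336 - 1)) = 4761/(-2422 - 1*(-337)) = 4761/(-2422 + 337) = 4761/(-2085) = 4761*(-1/2085) = -1587/695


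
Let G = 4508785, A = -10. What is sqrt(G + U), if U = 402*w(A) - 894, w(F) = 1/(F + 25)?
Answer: sqrt(112697945)/5 ≈ 2123.2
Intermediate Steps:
w(F) = 1/(25 + F)
U = -4336/5 (U = 402/(25 - 10) - 894 = 402/15 - 894 = 402*(1/15) - 894 = 134/5 - 894 = -4336/5 ≈ -867.20)
sqrt(G + U) = sqrt(4508785 - 4336/5) = sqrt(22539589/5) = sqrt(112697945)/5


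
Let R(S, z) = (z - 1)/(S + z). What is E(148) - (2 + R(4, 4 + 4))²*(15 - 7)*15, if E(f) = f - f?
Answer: -4805/6 ≈ -800.83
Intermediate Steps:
R(S, z) = (-1 + z)/(S + z)
E(f) = 0
E(148) - (2 + R(4, 4 + 4))²*(15 - 7)*15 = 0 - (2 + (-1 + (4 + 4))/(4 + (4 + 4)))²*(15 - 7)*15 = 0 - (2 + (-1 + 8)/(4 + 8))²*8*15 = 0 - (2 + 7/12)²*120 = 0 - (31/12)²*120 = 0 - 961*120/144 = 0 - 1*4805/6 = 0 - 4805/6 = -4805/6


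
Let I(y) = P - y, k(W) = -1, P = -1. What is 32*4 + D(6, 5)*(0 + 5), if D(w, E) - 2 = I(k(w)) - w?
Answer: 108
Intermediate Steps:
I(y) = -1 - y
D(w, E) = 2 - w (D(w, E) = 2 + ((-1 - 1*(-1)) - w) = 2 + ((-1 + 1) - w) = 2 + (0 - w) = 2 - w)
32*4 + D(6, 5)*(0 + 5) = 32*4 + (2 - 1*6)*(0 + 5) = 128 + (2 - 6)*5 = 128 - 4*5 = 128 - 20 = 108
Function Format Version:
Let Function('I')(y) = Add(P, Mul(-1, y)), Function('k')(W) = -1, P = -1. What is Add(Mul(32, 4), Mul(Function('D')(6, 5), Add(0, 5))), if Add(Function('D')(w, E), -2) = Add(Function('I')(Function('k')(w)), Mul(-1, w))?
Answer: 108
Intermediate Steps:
Function('I')(y) = Add(-1, Mul(-1, y))
Function('D')(w, E) = Add(2, Mul(-1, w)) (Function('D')(w, E) = Add(2, Add(Add(-1, Mul(-1, -1)), Mul(-1, w))) = Add(2, Add(Add(-1, 1), Mul(-1, w))) = Add(2, Add(0, Mul(-1, w))) = Add(2, Mul(-1, w)))
Add(Mul(32, 4), Mul(Function('D')(6, 5), Add(0, 5))) = Add(Mul(32, 4), Mul(Add(2, Mul(-1, 6)), Add(0, 5))) = Add(128, Mul(Add(2, -6), 5)) = Add(128, Mul(-4, 5)) = Add(128, -20) = 108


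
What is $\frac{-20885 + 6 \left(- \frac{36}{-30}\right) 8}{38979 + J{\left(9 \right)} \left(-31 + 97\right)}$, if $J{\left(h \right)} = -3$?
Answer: $- \frac{104137}{193905} \approx -0.53705$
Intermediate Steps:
$\frac{-20885 + 6 \left(- \frac{36}{-30}\right) 8}{38979 + J{\left(9 \right)} \left(-31 + 97\right)} = \frac{-20885 + 6 \left(- \frac{36}{-30}\right) 8}{38979 - 3 \left(-31 + 97\right)} = \frac{-20885 + 6 \left(\left(-36\right) \left(- \frac{1}{30}\right)\right) 8}{38979 - 198} = \frac{-20885 + 6 \cdot \frac{6}{5} \cdot 8}{38979 - 198} = \frac{-20885 + \frac{36}{5} \cdot 8}{38781} = \left(-20885 + \frac{288}{5}\right) \frac{1}{38781} = \left(- \frac{104137}{5}\right) \frac{1}{38781} = - \frac{104137}{193905}$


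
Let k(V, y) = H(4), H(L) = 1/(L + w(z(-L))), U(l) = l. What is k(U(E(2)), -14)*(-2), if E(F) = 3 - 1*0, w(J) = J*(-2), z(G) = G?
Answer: -1/6 ≈ -0.16667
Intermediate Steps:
w(J) = -2*J
E(F) = 3 (E(F) = 3 + 0 = 3)
H(L) = 1/(3*L) (H(L) = 1/(L - (-2)*L) = 1/(L + 2*L) = 1/(3*L))
k(V, y) = 1/12 (k(V, y) = (1/3)/4 = (1/3)*(1/4) = 1/12)
k(U(E(2)), -14)*(-2) = (1/12)*(-2) = -1/6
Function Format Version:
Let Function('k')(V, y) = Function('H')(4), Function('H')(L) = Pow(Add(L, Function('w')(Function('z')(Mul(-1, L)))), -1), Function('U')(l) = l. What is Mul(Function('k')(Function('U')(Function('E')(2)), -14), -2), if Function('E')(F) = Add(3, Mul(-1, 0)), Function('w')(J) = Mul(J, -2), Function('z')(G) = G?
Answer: Rational(-1, 6) ≈ -0.16667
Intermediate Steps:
Function('w')(J) = Mul(-2, J)
Function('E')(F) = 3 (Function('E')(F) = Add(3, 0) = 3)
Function('H')(L) = Mul(Rational(1, 3), Pow(L, -1)) (Function('H')(L) = Pow(Add(L, Mul(-2, Mul(-1, L))), -1) = Pow(Add(L, Mul(2, L)), -1) = Pow(Mul(3, L), -1) = Mul(Rational(1, 3), Pow(L, -1)))
Function('k')(V, y) = Rational(1, 12) (Function('k')(V, y) = Mul(Rational(1, 3), Pow(4, -1)) = Mul(Rational(1, 3), Rational(1, 4)) = Rational(1, 12))
Mul(Function('k')(Function('U')(Function('E')(2)), -14), -2) = Mul(Rational(1, 12), -2) = Rational(-1, 6)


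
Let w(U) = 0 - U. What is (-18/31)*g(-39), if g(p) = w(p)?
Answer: -702/31 ≈ -22.645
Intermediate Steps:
w(U) = -U
g(p) = -p
(-18/31)*g(-39) = (-18/31)*(-1*(-39)) = -18*1/31*39 = -18/31*39 = -702/31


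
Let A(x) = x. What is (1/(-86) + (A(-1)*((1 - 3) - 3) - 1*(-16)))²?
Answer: 3258025/7396 ≈ 440.51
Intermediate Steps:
(1/(-86) + (A(-1)*((1 - 3) - 3) - 1*(-16)))² = (1/(-86) + (-((1 - 3) - 3) - 1*(-16)))² = (-1/86 + (-(-2 - 3) + 16))² = (-1/86 + (-1*(-5) + 16))² = (-1/86 + (5 + 16))² = (-1/86 + 21)² = (1805/86)² = 3258025/7396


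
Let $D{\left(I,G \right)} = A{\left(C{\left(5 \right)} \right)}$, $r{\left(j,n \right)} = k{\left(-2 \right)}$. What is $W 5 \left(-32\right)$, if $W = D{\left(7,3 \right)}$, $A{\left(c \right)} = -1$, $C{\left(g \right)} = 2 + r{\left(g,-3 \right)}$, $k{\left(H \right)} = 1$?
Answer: $160$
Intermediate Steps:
$r{\left(j,n \right)} = 1$
$C{\left(g \right)} = 3$ ($C{\left(g \right)} = 2 + 1 = 3$)
$D{\left(I,G \right)} = -1$
$W = -1$
$W 5 \left(-32\right) = \left(-1\right) 5 \left(-32\right) = \left(-5\right) \left(-32\right) = 160$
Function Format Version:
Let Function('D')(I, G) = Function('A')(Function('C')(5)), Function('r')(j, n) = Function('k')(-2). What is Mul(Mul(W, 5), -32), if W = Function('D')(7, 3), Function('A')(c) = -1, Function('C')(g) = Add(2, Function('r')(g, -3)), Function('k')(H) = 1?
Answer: 160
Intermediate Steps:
Function('r')(j, n) = 1
Function('C')(g) = 3 (Function('C')(g) = Add(2, 1) = 3)
Function('D')(I, G) = -1
W = -1
Mul(Mul(W, 5), -32) = Mul(Mul(-1, 5), -32) = Mul(-5, -32) = 160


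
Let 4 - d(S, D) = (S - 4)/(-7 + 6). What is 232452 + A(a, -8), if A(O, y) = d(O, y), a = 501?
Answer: 232953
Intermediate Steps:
d(S, D) = S (d(S, D) = 4 - (S - 4)/(-7 + 6) = 4 - (-4 + S)/(-1) = 4 - (-4 + S)*(-1) = 4 - (4 - S) = 4 + (-4 + S) = S)
A(O, y) = O
232452 + A(a, -8) = 232452 + 501 = 232953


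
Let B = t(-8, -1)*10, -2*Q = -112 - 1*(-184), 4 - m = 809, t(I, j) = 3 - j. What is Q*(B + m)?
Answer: 27540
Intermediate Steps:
m = -805 (m = 4 - 1*809 = 4 - 809 = -805)
Q = -36 (Q = -(-112 - 1*(-184))/2 = -(-112 + 184)/2 = -½*72 = -36)
B = 40 (B = (3 - 1*(-1))*10 = (3 + 1)*10 = 4*10 = 40)
Q*(B + m) = -36*(40 - 805) = -36*(-765) = 27540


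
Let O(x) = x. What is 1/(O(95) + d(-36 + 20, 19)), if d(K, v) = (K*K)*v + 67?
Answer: 1/5026 ≈ 0.00019897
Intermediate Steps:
d(K, v) = 67 + v*K² (d(K, v) = K²*v + 67 = v*K² + 67 = 67 + v*K²)
1/(O(95) + d(-36 + 20, 19)) = 1/(95 + (67 + 19*(-36 + 20)²)) = 1/(95 + (67 + 19*(-16)²)) = 1/(95 + (67 + 19*256)) = 1/(95 + (67 + 4864)) = 1/(95 + 4931) = 1/5026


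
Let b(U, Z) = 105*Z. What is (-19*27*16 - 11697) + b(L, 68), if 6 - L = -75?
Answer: -12765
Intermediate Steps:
L = 81 (L = 6 - 1*(-75) = 6 + 75 = 81)
(-19*27*16 - 11697) + b(L, 68) = (-19*27*16 - 11697) + 105*68 = (-513*16 - 11697) + 7140 = (-8208 - 11697) + 7140 = -19905 + 7140 = -12765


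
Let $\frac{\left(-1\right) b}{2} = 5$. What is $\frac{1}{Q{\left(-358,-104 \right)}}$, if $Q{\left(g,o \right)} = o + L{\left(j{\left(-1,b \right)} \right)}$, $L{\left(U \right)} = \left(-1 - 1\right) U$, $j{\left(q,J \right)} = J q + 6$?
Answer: $- \frac{1}{136} \approx -0.0073529$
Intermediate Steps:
$b = -10$ ($b = \left(-2\right) 5 = -10$)
$j{\left(q,J \right)} = 6 + J q$
$L{\left(U \right)} = - 2 U$
$Q{\left(g,o \right)} = -32 + o$ ($Q{\left(g,o \right)} = o - 2 \left(6 - -10\right) = o - 2 \left(6 + 10\right) = o - 32 = -32 + o$)
$\frac{1}{Q{\left(-358,-104 \right)}} = \frac{1}{-32 - 104} = \frac{1}{-136} = - \frac{1}{136}$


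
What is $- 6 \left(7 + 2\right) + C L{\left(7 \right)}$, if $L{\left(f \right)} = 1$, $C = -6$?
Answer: $-60$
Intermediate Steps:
$- 6 \left(7 + 2\right) + C L{\left(7 \right)} = - 6 \left(7 + 2\right) - 6 = \left(-6\right) 9 - 6 = -54 - 6 = -60$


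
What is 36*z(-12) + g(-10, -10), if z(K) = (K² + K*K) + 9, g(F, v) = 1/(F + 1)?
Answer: 96227/9 ≈ 10692.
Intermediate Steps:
g(F, v) = 1/(1 + F)
z(K) = 9 + 2*K² (z(K) = (K² + K²) + 9 = 2*K² + 9 = 9 + 2*K²)
36*z(-12) + g(-10, -10) = 36*(9 + 2*(-12)²) + 1/(1 - 10) = 36*(9 + 2*144) + 1/(-9) = 36*(9 + 288) - ⅑ = 36*297 - ⅑ = 10692 - ⅑ = 96227/9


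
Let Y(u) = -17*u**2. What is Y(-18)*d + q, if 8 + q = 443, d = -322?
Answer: 1774011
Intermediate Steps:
q = 435 (q = -8 + 443 = 435)
Y(-18)*d + q = -17*(-18)**2*(-322) + 435 = -17*324*(-322) + 435 = -5508*(-322) + 435 = 1773576 + 435 = 1774011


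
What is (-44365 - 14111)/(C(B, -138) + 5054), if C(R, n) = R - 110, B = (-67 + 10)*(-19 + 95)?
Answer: -4873/51 ≈ -95.549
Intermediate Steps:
B = -4332 (B = -57*76 = -4332)
C(R, n) = -110 + R
(-44365 - 14111)/(C(B, -138) + 5054) = (-44365 - 14111)/((-110 - 4332) + 5054) = -58476/(-4442 + 5054) = -58476/612 = -58476*1/612 = -4873/51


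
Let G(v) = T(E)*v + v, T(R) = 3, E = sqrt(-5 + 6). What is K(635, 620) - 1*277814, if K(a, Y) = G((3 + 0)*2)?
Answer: -277790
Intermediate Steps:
E = 1 (E = sqrt(1) = 1)
G(v) = 4*v (G(v) = 3*v + v = 4*v)
K(a, Y) = 24 (K(a, Y) = 4*((3 + 0)*2) = 4*(3*2) = 4*6 = 24)
K(635, 620) - 1*277814 = 24 - 1*277814 = 24 - 277814 = -277790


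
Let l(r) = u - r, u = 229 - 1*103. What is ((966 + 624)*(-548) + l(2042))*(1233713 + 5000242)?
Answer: -5443713928380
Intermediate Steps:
u = 126 (u = 229 - 103 = 126)
l(r) = 126 - r
((966 + 624)*(-548) + l(2042))*(1233713 + 5000242) = ((966 + 624)*(-548) + (126 - 1*2042))*(1233713 + 5000242) = (1590*(-548) + (126 - 2042))*6233955 = (-871320 - 1916)*6233955 = -873236*6233955 = -5443713928380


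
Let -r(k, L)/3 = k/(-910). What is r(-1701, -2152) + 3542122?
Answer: 460475131/130 ≈ 3.5421e+6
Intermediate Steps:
r(k, L) = 3*k/910 (r(k, L) = -3*k/(-910) = -3*k*(-1)/910 = -(-3)*k/910 = 3*k/910)
r(-1701, -2152) + 3542122 = (3/910)*(-1701) + 3542122 = -729/130 + 3542122 = 460475131/130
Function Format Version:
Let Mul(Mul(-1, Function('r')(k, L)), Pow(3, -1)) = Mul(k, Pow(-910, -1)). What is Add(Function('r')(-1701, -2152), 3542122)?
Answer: Rational(460475131, 130) ≈ 3.5421e+6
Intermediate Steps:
Function('r')(k, L) = Mul(Rational(3, 910), k) (Function('r')(k, L) = Mul(-3, Mul(k, Pow(-910, -1))) = Mul(-3, Mul(k, Rational(-1, 910))) = Mul(-3, Mul(Rational(-1, 910), k)) = Mul(Rational(3, 910), k))
Add(Function('r')(-1701, -2152), 3542122) = Add(Mul(Rational(3, 910), -1701), 3542122) = Add(Rational(-729, 130), 3542122) = Rational(460475131, 130)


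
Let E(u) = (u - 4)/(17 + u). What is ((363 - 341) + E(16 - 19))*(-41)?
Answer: -1763/2 ≈ -881.50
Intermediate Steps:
E(u) = (-4 + u)/(17 + u)
((363 - 341) + E(16 - 19))*(-41) = ((363 - 341) + (-4 + (16 - 19))/(17 + (16 - 19)))*(-41) = (22 + (-4 - 3)/(17 - 3))*(-41) = (22 - 7/14)*(-41) = (22 + (1/14)*(-7))*(-41) = (22 - ½)*(-41) = (43/2)*(-41) = -1763/2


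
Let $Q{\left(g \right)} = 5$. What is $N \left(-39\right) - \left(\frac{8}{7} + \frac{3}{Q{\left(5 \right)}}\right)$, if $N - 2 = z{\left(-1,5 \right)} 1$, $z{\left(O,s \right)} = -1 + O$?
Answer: $- \frac{61}{35} \approx -1.7429$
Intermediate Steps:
$N = 0$ ($N = 2 + \left(-1 - 1\right) 1 = 2 - 2 = 0$)
$N \left(-39\right) - \left(\frac{8}{7} + \frac{3}{Q{\left(5 \right)}}\right) = 0 \left(-39\right) - \left(\frac{3}{5} + \frac{8}{7}\right) = 0 - \frac{61}{35} = - \frac{61}{35}$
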